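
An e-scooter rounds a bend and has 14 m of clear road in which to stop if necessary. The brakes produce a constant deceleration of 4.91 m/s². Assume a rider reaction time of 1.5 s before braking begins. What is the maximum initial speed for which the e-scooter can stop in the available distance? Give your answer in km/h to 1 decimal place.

Stopping distance: v·t_r + v²/(2a) = 14 with t_r = 1.5 s and a = 4.910 m/s².
So v² + 14.730 v − 137.48 = 0.
Positive root: v = −a·t_r + √((a·t_r)² + 2a·d) = −7.365 + √(54.243 + 137.48) = 6.4814 m/s.
6.4814 m/s × 3.6 = 23.333 km/h.

Maximum speed ≈ 23.3 km/h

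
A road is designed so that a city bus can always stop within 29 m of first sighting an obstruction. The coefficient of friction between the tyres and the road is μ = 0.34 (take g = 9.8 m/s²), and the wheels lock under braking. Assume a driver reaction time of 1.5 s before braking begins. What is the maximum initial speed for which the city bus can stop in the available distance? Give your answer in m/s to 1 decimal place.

Maximum speed ≈ 9.8 m/s

a = μg = 0.34 × 9.8 = 3.332 m/s².
Stopping distance: v·t_r + v²/(2a) = 29 with t_r = 1.5 s and a = 3.332 m/s².
So v² + 9.996 v − 193.26 = 0.
Positive root: v = −a·t_r + √((a·t_r)² + 2a·d) = −4.998 + √(24.980 + 193.26) = 9.7749 m/s.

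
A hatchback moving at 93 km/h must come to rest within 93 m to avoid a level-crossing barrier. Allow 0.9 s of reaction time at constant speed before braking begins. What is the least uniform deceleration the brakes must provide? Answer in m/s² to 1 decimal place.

93 km/h ÷ 3.6 = 25.8333 m/s.
Distance covered during reaction = 25.8333 × 0.9 = 23.250 m.
Distance available for braking: 93 − 23.250 = 69.750 m.
v² = 2a·d ⇒ a = v²/(2d) = 25.8333² / (2 × 69.750) = 667.359 / 139.500 = 4.7839 m/s².

Required deceleration ≈ 4.8 m/s²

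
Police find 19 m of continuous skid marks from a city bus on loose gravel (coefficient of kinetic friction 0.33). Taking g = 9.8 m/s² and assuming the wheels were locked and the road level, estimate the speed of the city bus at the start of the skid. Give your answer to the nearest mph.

Deceleration a = μg = 0.33 × 9.8 = 3.234 m/s².
v = √(2a·d) = √(2 × 3.234 × 19) = √122.892 = 11.0857 m/s.
= 11.0857 ÷ 0.44704 = 24.798 mph.

Initial speed ≈ 25 mph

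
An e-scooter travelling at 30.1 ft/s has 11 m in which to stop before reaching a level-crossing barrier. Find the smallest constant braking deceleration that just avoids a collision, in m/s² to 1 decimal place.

Required deceleration ≈ 3.8 m/s²

30.1 ft/s × 0.3048 = 9.1745 m/s.
v² = 2a·d ⇒ a = v²/(2d) = 9.1745² / (2 × 11.000) = 84.171 / 22.000 = 3.8260 m/s².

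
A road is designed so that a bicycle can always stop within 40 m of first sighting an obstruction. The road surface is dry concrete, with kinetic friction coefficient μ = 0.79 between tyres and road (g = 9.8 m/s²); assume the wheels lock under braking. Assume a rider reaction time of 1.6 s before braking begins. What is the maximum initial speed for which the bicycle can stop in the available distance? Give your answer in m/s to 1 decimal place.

Maximum speed ≈ 15.4 m/s

a = μg = 0.79 × 9.8 = 7.742 m/s².
Stopping distance: v·t_r + v²/(2a) = 40 with t_r = 1.6 s and a = 7.742 m/s².
So v² + 24.774 v − 619.36 = 0.
Positive root: v = −a·t_r + √((a·t_r)² + 2a·d) = −12.387 + √(153.438 + 619.36) = 15.4122 m/s.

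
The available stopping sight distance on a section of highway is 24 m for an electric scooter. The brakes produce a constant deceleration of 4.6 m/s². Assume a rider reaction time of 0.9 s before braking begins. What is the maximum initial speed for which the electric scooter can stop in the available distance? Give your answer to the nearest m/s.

Maximum speed ≈ 11 m/s

Stopping distance: v·t_r + v²/(2a) = 24 with t_r = 0.9 s and a = 4.600 m/s².
So v² + 8.280 v − 220.80 = 0.
Positive root: v = −a·t_r + √((a·t_r)² + 2a·d) = −4.140 + √(17.140 + 220.80) = 11.2853 m/s.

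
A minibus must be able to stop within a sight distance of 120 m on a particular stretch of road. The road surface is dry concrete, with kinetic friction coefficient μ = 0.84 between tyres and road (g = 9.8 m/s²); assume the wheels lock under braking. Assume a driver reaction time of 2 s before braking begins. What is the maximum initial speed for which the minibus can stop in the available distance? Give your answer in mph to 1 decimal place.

a = μg = 0.84 × 9.8 = 8.232 m/s².
Stopping distance: v·t_r + v²/(2a) = 120 with t_r = 2 s and a = 8.232 m/s².
So v² + 32.928 v − 1975.68 = 0.
Positive root: v = −a·t_r + √((a·t_r)² + 2a·d) = −16.464 + √(271.063 + 1975.68) = 30.9358 m/s.
30.9358 m/s ÷ 0.44704 = 69.201 mph.

Maximum speed ≈ 69.2 mph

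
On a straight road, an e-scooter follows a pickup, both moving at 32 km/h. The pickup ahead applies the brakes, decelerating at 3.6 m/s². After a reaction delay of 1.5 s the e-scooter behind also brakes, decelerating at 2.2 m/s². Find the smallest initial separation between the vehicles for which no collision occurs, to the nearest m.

32 km/h ÷ 3.6 = 8.8889 m/s.
Leader travels v²/(2a_L) = 79.013 / 7.200 = 10.974 m before stopping.
Follower covers v·t_r = 8.8889 × 1.5 = 13.333 m while reacting, then v²/(2a_F) = 79.013 / 4.400 = 17.957 m while braking, for a total of 13.333 + 17.957 = 31.290 m.
Since a_F ≤ a_L and the follower starts braking later, the follower is never slower than the leader, so the closest approach is when both have stopped.
Minimum gap = 31.290 − 10.974 = 20.316 m.

Minimum gap ≈ 20 m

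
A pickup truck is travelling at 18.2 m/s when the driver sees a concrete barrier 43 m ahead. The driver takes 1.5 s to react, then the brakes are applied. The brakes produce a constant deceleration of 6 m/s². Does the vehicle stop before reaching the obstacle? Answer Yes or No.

No

Reaction distance = 18.2000 × 1.5 = 27.300 m.
Braking distance = v²/(2a) = 331.240 / 12.000 = 27.603 m.
Total stopping distance = 27.300 + 27.603 = 54.903 m, vs 43 m available — it cannot stop in time and overshoots by 54.903 − 43 = 11.903 m.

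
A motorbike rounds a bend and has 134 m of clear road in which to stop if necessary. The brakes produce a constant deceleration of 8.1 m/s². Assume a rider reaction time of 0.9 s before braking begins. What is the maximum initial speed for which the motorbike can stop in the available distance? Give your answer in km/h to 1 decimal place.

Maximum speed ≈ 143.5 km/h

Stopping distance: v·t_r + v²/(2a) = 134 with t_r = 0.9 s and a = 8.100 m/s².
So v² + 14.580 v − 2170.80 = 0.
Positive root: v = −a·t_r + √((a·t_r)² + 2a·d) = −7.290 + √(53.144 + 2170.80) = 39.8687 m/s.
39.8687 m/s × 3.6 = 143.527 km/h.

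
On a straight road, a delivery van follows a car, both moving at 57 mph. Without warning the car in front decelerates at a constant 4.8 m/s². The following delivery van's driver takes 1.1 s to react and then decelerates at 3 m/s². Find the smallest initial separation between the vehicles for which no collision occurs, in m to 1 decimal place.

Minimum gap ≈ 68.6 m

57 mph × 0.44704 = 25.4813 m/s.
Leader travels v²/(2a_L) = 649.297 / 9.600 = 67.635 m before stopping.
Follower covers v·t_r = 25.4813 × 1.1 = 28.029 m while reacting, then v²/(2a_F) = 649.297 / 6.000 = 108.216 m while braking, for a total of 28.029 + 108.216 = 136.245 m.
Since a_F ≤ a_L and the follower starts braking later, the follower is never slower than the leader, so the closest approach is when both have stopped.
Minimum gap = 136.245 − 67.635 = 68.610 m.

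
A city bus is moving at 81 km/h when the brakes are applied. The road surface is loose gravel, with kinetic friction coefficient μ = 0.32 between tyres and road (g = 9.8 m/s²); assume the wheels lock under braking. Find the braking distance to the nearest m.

81 km/h ÷ 3.6 = 22.5000 m/s.
a = μg = 0.32 × 9.8 = 3.136 m/s².
Braking distance = v²/(2a) = 22.5000² / (2 × 3.136) = 506.250 / 6.272 = 80.716 m.

Braking distance ≈ 81 m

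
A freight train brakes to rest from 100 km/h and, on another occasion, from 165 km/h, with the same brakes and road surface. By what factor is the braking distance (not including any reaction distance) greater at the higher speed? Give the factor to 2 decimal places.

Factor ≈ 2.72

Braking distance d = v²/(2a), so with a fixed, d ∝ v².
Factor = (165/100)² = 1.6500² = 2.7225.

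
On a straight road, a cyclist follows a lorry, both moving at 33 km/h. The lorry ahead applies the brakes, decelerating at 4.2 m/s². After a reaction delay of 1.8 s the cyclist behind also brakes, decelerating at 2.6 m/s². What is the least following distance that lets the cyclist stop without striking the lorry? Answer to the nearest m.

33 km/h ÷ 3.6 = 9.1667 m/s.
Leader travels v²/(2a_L) = 84.028 / 8.400 = 10.003 m before stopping.
Follower covers v·t_r = 9.1667 × 1.8 = 16.500 m while reacting, then v²/(2a_F) = 84.028 / 5.200 = 16.159 m while braking, for a total of 16.500 + 16.159 = 32.659 m.
Since a_F ≤ a_L and the follower starts braking later, the follower is never slower than the leader, so the closest approach is when both have stopped.
Minimum gap = 32.659 − 10.003 = 22.656 m.

Minimum gap ≈ 23 m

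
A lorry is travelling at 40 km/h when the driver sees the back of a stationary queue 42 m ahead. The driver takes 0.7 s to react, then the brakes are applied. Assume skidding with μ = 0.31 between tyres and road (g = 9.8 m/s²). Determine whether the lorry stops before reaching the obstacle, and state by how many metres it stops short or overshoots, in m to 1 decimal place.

Yes — it stops 13.9 m short of the obstacle

40 km/h ÷ 3.6 = 11.1111 m/s.
a = μg = 0.31 × 9.8 = 3.038 m/s².
Reaction distance = 11.1111 × 0.7 = 7.778 m.
Braking distance = v²/(2a) = 123.457 / 6.076 = 20.319 m.
Total stopping distance = 7.778 + 20.319 = 28.097 m, vs 42 m available — it stops with 42 − 28.097 = 13.903 m to spare.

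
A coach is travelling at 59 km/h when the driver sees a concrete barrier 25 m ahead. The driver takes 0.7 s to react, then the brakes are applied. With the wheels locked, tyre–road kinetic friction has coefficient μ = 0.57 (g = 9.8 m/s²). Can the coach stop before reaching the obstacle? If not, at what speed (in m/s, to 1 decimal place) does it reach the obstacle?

No — it strikes the obstacle at 10.8 m/s

59 km/h ÷ 3.6 = 16.3889 m/s.
a = μg = 0.57 × 9.8 = 5.586 m/s².
Reaction distance = 16.3889 × 0.7 = 11.472 m.
Braking distance needed to stop: v²/(2a) = 268.596 / 11.172 = 24.042 m, so total needed = 11.472 + 24.042 = 35.514 m > 25 m — it cannot stop.
Distance remaining when braking begins: 25 − 11.472 = 13.528 m.
v² = v₀² − 2a·d = 268.596 − 2 × 5.586 × 13.528 = 117.461 m²/s².
v = √117.461 = 10.838 m/s.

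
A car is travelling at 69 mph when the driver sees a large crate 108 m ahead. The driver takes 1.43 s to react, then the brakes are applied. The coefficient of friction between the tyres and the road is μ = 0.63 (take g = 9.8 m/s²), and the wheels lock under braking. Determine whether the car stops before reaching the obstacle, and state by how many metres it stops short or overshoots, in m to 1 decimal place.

No — it overshoots by 13.2 m

69 mph × 0.44704 = 30.8458 m/s.
a = μg = 0.63 × 9.8 = 6.174 m/s².
Reaction distance = 30.8458 × 1.43 = 44.109 m.
Braking distance = v²/(2a) = 951.463 / 12.348 = 77.054 m.
Total stopping distance = 44.109 + 77.054 = 121.163 m, vs 108 m available — it cannot stop in time and overshoots by 121.163 − 108 = 13.163 m.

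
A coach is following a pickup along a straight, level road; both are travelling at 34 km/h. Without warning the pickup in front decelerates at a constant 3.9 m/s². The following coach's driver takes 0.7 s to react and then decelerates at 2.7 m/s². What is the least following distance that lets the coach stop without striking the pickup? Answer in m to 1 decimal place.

34 km/h ÷ 3.6 = 9.4444 m/s.
Leader travels v²/(2a_L) = 89.197 / 7.800 = 11.436 m before stopping.
Follower covers v·t_r = 9.4444 × 0.7 = 6.611 m while reacting, then v²/(2a_F) = 89.197 / 5.400 = 16.518 m while braking, for a total of 6.611 + 16.518 = 23.129 m.
Since a_F ≤ a_L and the follower starts braking later, the follower is never slower than the leader, so the closest approach is when both have stopped.
Minimum gap = 23.129 − 11.436 = 11.693 m.

Minimum gap ≈ 11.7 m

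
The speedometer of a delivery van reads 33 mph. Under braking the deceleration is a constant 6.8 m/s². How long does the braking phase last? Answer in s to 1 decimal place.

Braking time ≈ 2.2 s

33 mph × 0.44704 = 14.7523 m/s.
Braking time = v/a = 14.7523 / 6.800 = 2.169 s.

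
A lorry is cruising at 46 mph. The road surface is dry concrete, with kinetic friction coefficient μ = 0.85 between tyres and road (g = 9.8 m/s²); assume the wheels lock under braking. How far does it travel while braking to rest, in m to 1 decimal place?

46 mph × 0.44704 = 20.5638 m/s.
a = μg = 0.85 × 9.8 = 8.330 m/s².
Braking distance = v²/(2a) = 20.5638² / (2 × 8.330) = 422.870 / 16.660 = 25.382 m.

Braking distance ≈ 25.4 m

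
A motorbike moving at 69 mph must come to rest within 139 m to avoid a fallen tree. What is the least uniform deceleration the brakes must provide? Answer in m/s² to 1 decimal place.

69 mph × 0.44704 = 30.8458 m/s.
v² = 2a·d ⇒ a = v²/(2d) = 30.8458² / (2 × 139.000) = 951.463 / 278.000 = 3.4225 m/s².

Required deceleration ≈ 3.4 m/s²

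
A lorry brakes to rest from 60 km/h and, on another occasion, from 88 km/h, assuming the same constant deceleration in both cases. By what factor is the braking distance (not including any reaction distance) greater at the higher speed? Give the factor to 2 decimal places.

Braking distance d = v²/(2a), so with a fixed, d ∝ v².
Factor = (88/60)² = 1.4667² = 2.1512.

Factor ≈ 2.15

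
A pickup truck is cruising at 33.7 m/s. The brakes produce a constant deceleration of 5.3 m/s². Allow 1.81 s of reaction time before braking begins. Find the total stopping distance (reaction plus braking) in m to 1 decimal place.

Reaction distance = v·t_r = 33.7000 × 1.81 = 60.997 m.
Braking distance = v²/(2a) = 33.7000² / (2 × 5.300) = 1135.690 / 10.600 = 107.141 m.
Total = 60.997 + 107.141 = 168.138 m.

Total stopping distance ≈ 168.1 m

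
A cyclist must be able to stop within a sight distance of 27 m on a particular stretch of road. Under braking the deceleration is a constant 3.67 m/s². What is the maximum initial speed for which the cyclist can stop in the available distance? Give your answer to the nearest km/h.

Maximum speed ≈ 51 km/h

v²/(2a) = d ⇒ v = √(2 × 3.670 × 27) = √198.18 = 14.0776 m/s.
14.0776 m/s × 3.6 = 50.679 km/h.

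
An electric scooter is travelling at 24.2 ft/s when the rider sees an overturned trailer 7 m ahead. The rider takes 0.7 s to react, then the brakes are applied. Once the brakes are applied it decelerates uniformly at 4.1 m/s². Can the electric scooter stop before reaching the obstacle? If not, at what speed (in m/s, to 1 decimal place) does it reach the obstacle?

No — it strikes the obstacle at 6.3 m/s

24.2 ft/s × 0.3048 = 7.3762 m/s.
Reaction distance = 7.3762 × 0.7 = 5.163 m.
Braking distance needed to stop: v²/(2a) = 54.408 / 8.200 = 6.635 m, so total needed = 5.163 + 6.635 = 11.798 m > 7 m — it cannot stop.
Distance remaining when braking begins: 7 − 5.163 = 1.837 m.
v² = v₀² − 2a·d = 54.408 − 2 × 4.100 × 1.837 = 39.345 m²/s².
v = √39.345 = 6.273 m/s.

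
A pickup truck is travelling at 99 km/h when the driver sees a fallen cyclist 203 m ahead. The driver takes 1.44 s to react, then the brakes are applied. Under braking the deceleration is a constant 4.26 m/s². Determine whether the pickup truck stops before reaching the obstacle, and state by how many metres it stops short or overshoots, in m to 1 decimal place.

Yes — it stops 74.6 m short of the obstacle

99 km/h ÷ 3.6 = 27.5000 m/s.
Reaction distance = 27.5000 × 1.44 = 39.600 m.
Braking distance = v²/(2a) = 756.250 / 8.520 = 88.762 m.
Total stopping distance = 39.600 + 88.762 = 128.362 m, vs 203 m available — it stops with 203 − 128.362 = 74.638 m to spare.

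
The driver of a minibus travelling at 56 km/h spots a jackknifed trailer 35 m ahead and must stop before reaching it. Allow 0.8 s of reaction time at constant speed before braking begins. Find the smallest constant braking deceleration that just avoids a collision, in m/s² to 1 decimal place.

Required deceleration ≈ 5.4 m/s²

56 km/h ÷ 3.6 = 15.5556 m/s.
Distance covered during reaction = 15.5556 × 0.8 = 12.444 m.
Distance available for braking: 35 − 12.444 = 22.556 m.
v² = 2a·d ⇒ a = v²/(2d) = 15.5556² / (2 × 22.556) = 241.977 / 45.112 = 5.3639 m/s².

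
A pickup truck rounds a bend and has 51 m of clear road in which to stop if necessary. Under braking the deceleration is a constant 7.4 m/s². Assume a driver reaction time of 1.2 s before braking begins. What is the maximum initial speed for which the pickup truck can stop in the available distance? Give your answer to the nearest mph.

Maximum speed ≈ 45 mph

Stopping distance: v·t_r + v²/(2a) = 51 with t_r = 1.2 s and a = 7.400 m/s².
So v² + 17.760 v − 754.80 = 0.
Positive root: v = −a·t_r + √((a·t_r)² + 2a·d) = −8.880 + √(78.854 + 754.80) = 19.9931 m/s.
19.9931 m/s ÷ 0.44704 = 44.723 mph.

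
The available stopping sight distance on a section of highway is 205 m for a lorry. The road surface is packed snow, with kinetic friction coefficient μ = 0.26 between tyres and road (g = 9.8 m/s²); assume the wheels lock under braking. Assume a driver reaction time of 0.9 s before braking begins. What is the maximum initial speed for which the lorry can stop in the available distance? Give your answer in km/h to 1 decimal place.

a = μg = 0.26 × 9.8 = 2.548 m/s².
Stopping distance: v·t_r + v²/(2a) = 205 with t_r = 0.9 s and a = 2.548 m/s².
So v² + 4.586 v − 1044.68 = 0.
Positive root: v = −a·t_r + √((a·t_r)² + 2a·d) = −2.293 + √(5.258 + 1044.68) = 30.1097 m/s.
30.1097 m/s × 3.6 = 108.395 km/h.

Maximum speed ≈ 108.4 km/h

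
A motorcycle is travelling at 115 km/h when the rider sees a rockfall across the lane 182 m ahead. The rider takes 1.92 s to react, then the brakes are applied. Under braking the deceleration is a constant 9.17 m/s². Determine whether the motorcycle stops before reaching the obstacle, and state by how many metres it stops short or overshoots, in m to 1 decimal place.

115 km/h ÷ 3.6 = 31.9444 m/s.
Reaction distance = 31.9444 × 1.92 = 61.333 m.
Braking distance = v²/(2a) = 1020.445 / 18.340 = 55.640 m.
Total stopping distance = 61.333 + 55.640 = 116.973 m, vs 182 m available — it stops with 182 − 116.973 = 65.027 m to spare.

Yes — it stops 65.0 m short of the obstacle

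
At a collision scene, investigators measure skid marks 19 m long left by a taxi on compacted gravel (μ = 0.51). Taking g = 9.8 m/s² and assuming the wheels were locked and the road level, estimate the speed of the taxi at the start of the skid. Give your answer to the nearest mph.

Initial speed ≈ 31 mph

Deceleration a = μg = 0.51 × 9.8 = 4.998 m/s².
v = √(2a·d) = √(2 × 4.998 × 19) = √189.924 = 13.7813 m/s.
= 13.7813 ÷ 0.44704 = 30.828 mph.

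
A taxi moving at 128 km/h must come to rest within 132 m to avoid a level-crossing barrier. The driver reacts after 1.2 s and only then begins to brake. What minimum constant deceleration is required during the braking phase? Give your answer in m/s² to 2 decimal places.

128 km/h ÷ 3.6 = 35.5556 m/s.
Distance covered during reaction = 35.5556 × 1.2 = 42.667 m.
Distance available for braking: 132 − 42.667 = 89.333 m.
v² = 2a·d ⇒ a = v²/(2d) = 35.5556² / (2 × 89.333) = 1264.201 / 178.666 = 7.0758 m/s².

Required deceleration ≈ 7.08 m/s²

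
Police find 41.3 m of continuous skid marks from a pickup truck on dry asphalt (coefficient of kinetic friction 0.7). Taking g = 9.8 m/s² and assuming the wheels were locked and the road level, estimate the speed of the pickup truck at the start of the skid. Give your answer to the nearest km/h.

Deceleration a = μg = 0.7 × 9.8 = 6.860 m/s².
v = √(2a·d) = √(2 × 6.860 × 41.3) = √566.636 = 23.8041 m/s.
= 23.8041 × 3.6 = 85.695 km/h.

Initial speed ≈ 86 km/h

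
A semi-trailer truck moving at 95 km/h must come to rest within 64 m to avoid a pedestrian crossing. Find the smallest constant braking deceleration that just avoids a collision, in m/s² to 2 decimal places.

95 km/h ÷ 3.6 = 26.3889 m/s.
v² = 2a·d ⇒ a = v²/(2d) = 26.3889² / (2 × 64.000) = 696.374 / 128.000 = 5.4404 m/s².

Required deceleration ≈ 5.44 m/s²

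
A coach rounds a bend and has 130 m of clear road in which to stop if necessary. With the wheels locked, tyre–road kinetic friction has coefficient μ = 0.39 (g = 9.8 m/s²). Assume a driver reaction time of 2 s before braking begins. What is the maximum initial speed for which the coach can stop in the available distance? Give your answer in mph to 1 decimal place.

Maximum speed ≈ 55.5 mph

a = μg = 0.39 × 9.8 = 3.822 m/s².
Stopping distance: v·t_r + v²/(2a) = 130 with t_r = 2 s and a = 3.822 m/s².
So v² + 15.288 v − 993.72 = 0.
Positive root: v = −a·t_r + √((a·t_r)² + 2a·d) = −7.644 + √(58.431 + 993.72) = 24.7929 m/s.
24.7929 m/s ÷ 0.44704 = 55.460 mph.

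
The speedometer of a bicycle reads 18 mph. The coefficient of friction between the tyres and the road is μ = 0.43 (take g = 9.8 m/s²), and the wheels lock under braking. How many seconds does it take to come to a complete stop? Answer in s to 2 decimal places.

18 mph × 0.44704 = 8.0467 m/s.
a = μg = 0.43 × 9.8 = 4.214 m/s².
Braking time = v/a = 8.0467 / 4.214 = 1.910 s.

Braking time ≈ 1.91 s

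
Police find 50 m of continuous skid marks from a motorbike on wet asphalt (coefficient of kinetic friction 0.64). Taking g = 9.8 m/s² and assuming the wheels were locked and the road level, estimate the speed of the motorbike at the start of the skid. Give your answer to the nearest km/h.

Initial speed ≈ 90 km/h

Deceleration a = μg = 0.64 × 9.8 = 6.272 m/s².
v = √(2a·d) = √(2 × 6.272 × 50) = √627.200 = 25.0440 m/s.
= 25.0440 × 3.6 = 90.158 km/h.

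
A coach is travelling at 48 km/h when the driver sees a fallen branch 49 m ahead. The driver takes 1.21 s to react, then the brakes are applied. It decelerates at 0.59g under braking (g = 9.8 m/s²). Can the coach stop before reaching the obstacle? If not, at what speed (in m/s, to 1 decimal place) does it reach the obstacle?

Yes — it stops about 17.5 m short of the obstacle, so it never reaches it

48 km/h ÷ 3.6 = 13.3333 m/s.
a = 0.59 × 9.8 = 5.782 m/s².
Reaction distance = 13.3333 × 1.21 = 16.133 m.
Braking distance = v²/(2a) = 177.777 / 11.564 = 15.373 m.
Total stopping distance = 16.133 + 15.373 = 31.506 m, vs 49 m available — it stops with 49 − 31.506 = 17.494 m to spare.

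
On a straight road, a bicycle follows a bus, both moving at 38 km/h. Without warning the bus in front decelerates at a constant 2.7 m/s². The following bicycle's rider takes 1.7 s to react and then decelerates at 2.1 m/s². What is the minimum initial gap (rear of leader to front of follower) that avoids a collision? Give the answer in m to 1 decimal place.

38 km/h ÷ 3.6 = 10.5556 m/s.
Leader travels v²/(2a_L) = 111.421 / 5.400 = 20.634 m before stopping.
Follower covers v·t_r = 10.5556 × 1.7 = 17.945 m while reacting, then v²/(2a_F) = 111.421 / 4.200 = 26.529 m while braking, for a total of 17.945 + 26.529 = 44.474 m.
Since a_F ≤ a_L and the follower starts braking later, the follower is never slower than the leader, so the closest approach is when both have stopped.
Minimum gap = 44.474 − 20.634 = 23.840 m.

Minimum gap ≈ 23.8 m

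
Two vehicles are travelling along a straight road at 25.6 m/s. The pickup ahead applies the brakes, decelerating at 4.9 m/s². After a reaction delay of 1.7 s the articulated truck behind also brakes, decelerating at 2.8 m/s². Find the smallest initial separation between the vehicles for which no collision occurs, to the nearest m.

Leader travels v²/(2a_L) = 655.360 / 9.800 = 66.873 m before stopping.
Follower covers v·t_r = 25.6000 × 1.7 = 43.520 m while reacting, then v²/(2a_F) = 655.360 / 5.600 = 117.029 m while braking, for a total of 43.520 + 117.029 = 160.549 m.
Since a_F ≤ a_L and the follower starts braking later, the follower is never slower than the leader, so the closest approach is when both have stopped.
Minimum gap = 160.549 − 66.873 = 93.676 m.

Minimum gap ≈ 94 m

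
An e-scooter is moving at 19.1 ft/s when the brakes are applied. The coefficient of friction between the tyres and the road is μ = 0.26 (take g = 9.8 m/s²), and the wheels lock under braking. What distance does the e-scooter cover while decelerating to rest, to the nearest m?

Braking distance ≈ 7 m

19.1 ft/s × 0.3048 = 5.8217 m/s.
a = μg = 0.26 × 9.8 = 2.548 m/s².
Braking distance = v²/(2a) = 5.8217² / (2 × 2.548) = 33.892 / 5.096 = 6.651 m.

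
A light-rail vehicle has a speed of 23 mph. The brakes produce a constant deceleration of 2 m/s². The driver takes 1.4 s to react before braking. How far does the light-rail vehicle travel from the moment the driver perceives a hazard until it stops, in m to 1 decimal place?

Total stopping distance ≈ 40.8 m

23 mph × 0.44704 = 10.2819 m/s.
Reaction distance = v·t_r = 10.2819 × 1.4 = 14.395 m.
Braking distance = v²/(2a) = 10.2819² / (2 × 2.000) = 105.717 / 4.000 = 26.429 m.
Total = 14.395 + 26.429 = 40.824 m.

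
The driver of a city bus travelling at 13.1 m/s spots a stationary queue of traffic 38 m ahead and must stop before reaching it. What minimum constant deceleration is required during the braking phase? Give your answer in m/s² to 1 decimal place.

Required deceleration ≈ 2.3 m/s²

v² = 2a·d ⇒ a = v²/(2d) = 13.1000² / (2 × 38.000) = 171.610 / 76.000 = 2.2580 m/s².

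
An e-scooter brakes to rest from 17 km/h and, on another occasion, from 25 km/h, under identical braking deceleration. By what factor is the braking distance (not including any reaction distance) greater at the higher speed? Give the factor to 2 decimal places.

Factor ≈ 2.16

Braking distance d = v²/(2a), so with a fixed, d ∝ v².
Factor = (25/17)² = 1.4706² = 2.1627.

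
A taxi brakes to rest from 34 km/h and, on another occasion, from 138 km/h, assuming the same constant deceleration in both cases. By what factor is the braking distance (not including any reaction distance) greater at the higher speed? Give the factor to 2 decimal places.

Factor ≈ 16.47

Braking distance d = v²/(2a), so with a fixed, d ∝ v².
Factor = (138/34)² = 4.0588² = 16.4739.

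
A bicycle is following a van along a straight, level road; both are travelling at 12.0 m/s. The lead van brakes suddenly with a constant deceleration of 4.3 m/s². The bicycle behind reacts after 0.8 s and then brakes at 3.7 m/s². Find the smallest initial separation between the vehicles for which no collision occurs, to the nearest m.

Leader travels v²/(2a_L) = 144.000 / 8.600 = 16.744 m before stopping.
Follower covers v·t_r = 12.0000 × 0.8 = 9.600 m while reacting, then v²/(2a_F) = 144.000 / 7.400 = 19.459 m while braking, for a total of 9.600 + 19.459 = 29.059 m.
Since a_F ≤ a_L and the follower starts braking later, the follower is never slower than the leader, so the closest approach is when both have stopped.
Minimum gap = 29.059 − 16.744 = 12.315 m.

Minimum gap ≈ 12 m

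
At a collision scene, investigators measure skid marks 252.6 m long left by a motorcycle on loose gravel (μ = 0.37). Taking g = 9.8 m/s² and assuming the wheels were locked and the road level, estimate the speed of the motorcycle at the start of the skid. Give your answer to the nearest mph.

Deceleration a = μg = 0.37 × 9.8 = 3.626 m/s².
v = √(2a·d) = √(2 × 3.626 × 252.6) = √1831.855 = 42.8002 m/s.
= 42.8002 ÷ 0.44704 = 95.741 mph.

Initial speed ≈ 96 mph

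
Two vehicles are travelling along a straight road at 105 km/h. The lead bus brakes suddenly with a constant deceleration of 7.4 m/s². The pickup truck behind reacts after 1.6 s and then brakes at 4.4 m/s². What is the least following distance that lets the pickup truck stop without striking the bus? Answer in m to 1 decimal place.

Minimum gap ≈ 85.9 m

105 km/h ÷ 3.6 = 29.1667 m/s.
Leader travels v²/(2a_L) = 850.696 / 14.800 = 57.479 m before stopping.
Follower covers v·t_r = 29.1667 × 1.6 = 46.667 m while reacting, then v²/(2a_F) = 850.696 / 8.800 = 96.670 m while braking, for a total of 46.667 + 96.670 = 143.337 m.
Since a_F ≤ a_L and the follower starts braking later, the follower is never slower than the leader, so the closest approach is when both have stopped.
Minimum gap = 143.337 − 57.479 = 85.858 m.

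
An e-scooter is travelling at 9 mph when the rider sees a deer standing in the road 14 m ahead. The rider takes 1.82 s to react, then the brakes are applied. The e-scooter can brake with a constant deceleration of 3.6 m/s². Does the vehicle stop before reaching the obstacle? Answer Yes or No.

Yes

9 mph × 0.44704 = 4.0234 m/s.
Reaction distance = 4.0234 × 1.82 = 7.323 m.
Braking distance = v²/(2a) = 16.188 / 7.200 = 2.248 m.
Total stopping distance = 7.323 + 2.248 = 9.571 m, vs 14 m available — it stops with 14 − 9.571 = 4.429 m to spare.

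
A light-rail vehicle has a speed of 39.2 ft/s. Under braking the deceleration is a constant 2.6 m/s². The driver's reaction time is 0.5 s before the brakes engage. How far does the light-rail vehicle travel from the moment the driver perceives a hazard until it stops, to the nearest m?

39.2 ft/s × 0.3048 = 11.9482 m/s.
Reaction distance = v·t_r = 11.9482 × 0.5 = 5.974 m.
Braking distance = v²/(2a) = 11.9482² / (2 × 2.600) = 142.759 / 5.200 = 27.454 m.
Total = 5.974 + 27.454 = 33.428 m.

Total stopping distance ≈ 33 m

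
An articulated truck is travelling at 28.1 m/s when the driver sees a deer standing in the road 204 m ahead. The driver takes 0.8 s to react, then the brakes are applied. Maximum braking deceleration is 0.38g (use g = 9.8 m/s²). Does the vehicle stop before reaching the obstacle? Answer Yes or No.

a = 0.38 × 9.8 = 3.724 m/s².
Reaction distance = 28.1000 × 0.8 = 22.480 m.
Braking distance = v²/(2a) = 789.610 / 7.448 = 106.016 m.
Total stopping distance = 22.480 + 106.016 = 128.496 m, vs 204 m available — it stops with 204 − 128.496 = 75.504 m to spare.

Yes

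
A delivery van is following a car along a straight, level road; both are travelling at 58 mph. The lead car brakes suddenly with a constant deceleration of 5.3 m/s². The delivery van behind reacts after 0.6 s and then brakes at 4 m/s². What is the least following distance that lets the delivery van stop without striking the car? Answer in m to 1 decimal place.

58 mph × 0.44704 = 25.9283 m/s.
Leader travels v²/(2a_L) = 672.277 / 10.600 = 63.422 m before stopping.
Follower covers v·t_r = 25.9283 × 0.6 = 15.557 m while reacting, then v²/(2a_F) = 672.277 / 8.000 = 84.035 m while braking, for a total of 15.557 + 84.035 = 99.592 m.
Since a_F ≤ a_L and the follower starts braking later, the follower is never slower than the leader, so the closest approach is when both have stopped.
Minimum gap = 99.592 − 63.422 = 36.170 m.

Minimum gap ≈ 36.2 m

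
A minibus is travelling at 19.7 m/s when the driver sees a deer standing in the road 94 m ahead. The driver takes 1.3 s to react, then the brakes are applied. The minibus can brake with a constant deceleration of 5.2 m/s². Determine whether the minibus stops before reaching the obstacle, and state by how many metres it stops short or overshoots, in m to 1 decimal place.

Reaction distance = 19.7000 × 1.3 = 25.610 m.
Braking distance = v²/(2a) = 388.090 / 10.400 = 37.316 m.
Total stopping distance = 25.610 + 37.316 = 62.926 m, vs 94 m available — it stops with 94 − 62.926 = 31.074 m to spare.

Yes — it stops 31.1 m short of the obstacle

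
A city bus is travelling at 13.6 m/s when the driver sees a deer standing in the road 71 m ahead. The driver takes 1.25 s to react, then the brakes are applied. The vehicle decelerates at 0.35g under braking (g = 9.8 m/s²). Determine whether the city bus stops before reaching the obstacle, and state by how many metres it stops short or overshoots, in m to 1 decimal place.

a = 0.35 × 9.8 = 3.430 m/s².
Reaction distance = 13.6000 × 1.25 = 17.000 m.
Braking distance = v²/(2a) = 184.960 / 6.860 = 26.962 m.
Total stopping distance = 17.000 + 26.962 = 43.962 m, vs 71 m available — it stops with 71 − 43.962 = 27.038 m to spare.

Yes — it stops 27.0 m short of the obstacle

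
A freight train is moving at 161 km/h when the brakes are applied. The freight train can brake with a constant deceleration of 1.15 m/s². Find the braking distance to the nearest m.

Braking distance ≈ 870 m

161 km/h ÷ 3.6 = 44.7222 m/s.
Braking distance = v²/(2a) = 44.7222² / (2 × 1.150) = 2000.075 / 2.300 = 869.598 m.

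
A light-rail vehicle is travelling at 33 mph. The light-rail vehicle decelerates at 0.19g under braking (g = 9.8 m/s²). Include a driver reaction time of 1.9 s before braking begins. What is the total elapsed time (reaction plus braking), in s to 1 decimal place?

33 mph × 0.44704 = 14.7523 m/s.
a = 0.19 × 9.8 = 1.862 m/s².
Braking time = v/a = 14.7523 / 1.862 = 7.923 s.
Total = 1.9 + 7.923 = 9.823 s.

Total time ≈ 9.8 s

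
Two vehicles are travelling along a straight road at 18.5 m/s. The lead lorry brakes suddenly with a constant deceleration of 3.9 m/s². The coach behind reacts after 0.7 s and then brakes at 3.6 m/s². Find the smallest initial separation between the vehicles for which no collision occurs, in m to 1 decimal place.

Leader travels v²/(2a_L) = 342.250 / 7.800 = 43.878 m before stopping.
Follower covers v·t_r = 18.5000 × 0.7 = 12.950 m while reacting, then v²/(2a_F) = 342.250 / 7.200 = 47.535 m while braking, for a total of 12.950 + 47.535 = 60.485 m.
Since a_F ≤ a_L and the follower starts braking later, the follower is never slower than the leader, so the closest approach is when both have stopped.
Minimum gap = 60.485 − 43.878 = 16.607 m.

Minimum gap ≈ 16.6 m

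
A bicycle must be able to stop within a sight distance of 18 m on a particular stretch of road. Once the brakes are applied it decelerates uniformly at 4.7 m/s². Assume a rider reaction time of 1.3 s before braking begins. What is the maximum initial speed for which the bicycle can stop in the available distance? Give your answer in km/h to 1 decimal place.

Stopping distance: v·t_r + v²/(2a) = 18 with t_r = 1.3 s and a = 4.700 m/s².
So v² + 12.220 v − 169.20 = 0.
Positive root: v = −a·t_r + √((a·t_r)² + 2a·d) = −6.110 + √(37.332 + 169.20) = 8.2612 m/s.
8.2612 m/s × 3.6 = 29.740 km/h.

Maximum speed ≈ 29.7 km/h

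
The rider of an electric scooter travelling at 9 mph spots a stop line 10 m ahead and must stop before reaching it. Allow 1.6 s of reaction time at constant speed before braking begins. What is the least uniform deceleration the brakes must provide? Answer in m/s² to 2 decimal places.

Required deceleration ≈ 2.27 m/s²

9 mph × 0.44704 = 4.0234 m/s.
Distance covered during reaction = 4.0234 × 1.6 = 6.437 m.
Distance available for braking: 10 − 6.437 = 3.563 m.
v² = 2a·d ⇒ a = v²/(2d) = 4.0234² / (2 × 3.563) = 16.188 / 7.126 = 2.2717 m/s².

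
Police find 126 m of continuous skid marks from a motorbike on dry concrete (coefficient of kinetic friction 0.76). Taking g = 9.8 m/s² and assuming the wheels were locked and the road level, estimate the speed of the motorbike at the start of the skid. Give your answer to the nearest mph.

Deceleration a = μg = 0.76 × 9.8 = 7.448 m/s².
v = √(2a·d) = √(2 × 7.448 × 126) = √1876.896 = 43.3232 m/s.
= 43.3232 ÷ 0.44704 = 96.911 mph.

Initial speed ≈ 97 mph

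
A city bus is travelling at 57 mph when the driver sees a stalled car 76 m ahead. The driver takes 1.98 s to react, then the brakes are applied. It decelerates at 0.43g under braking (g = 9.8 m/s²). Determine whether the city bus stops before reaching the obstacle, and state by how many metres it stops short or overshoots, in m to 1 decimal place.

No — it overshoots by 51.5 m

57 mph × 0.44704 = 25.4813 m/s.
a = 0.43 × 9.8 = 4.214 m/s².
Reaction distance = 25.4813 × 1.98 = 50.453 m.
Braking distance = v²/(2a) = 649.297 / 8.428 = 77.040 m.
Total stopping distance = 50.453 + 77.040 = 127.493 m, vs 76 m available — it cannot stop in time and overshoots by 127.493 − 76 = 51.493 m.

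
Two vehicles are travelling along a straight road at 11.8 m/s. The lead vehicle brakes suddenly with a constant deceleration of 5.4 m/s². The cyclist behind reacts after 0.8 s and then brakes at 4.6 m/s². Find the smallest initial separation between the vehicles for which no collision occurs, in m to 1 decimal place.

Leader travels v²/(2a_L) = 139.240 / 10.800 = 12.893 m before stopping.
Follower covers v·t_r = 11.8000 × 0.8 = 9.440 m while reacting, then v²/(2a_F) = 139.240 / 9.200 = 15.135 m while braking, for a total of 9.440 + 15.135 = 24.575 m.
Since a_F ≤ a_L and the follower starts braking later, the follower is never slower than the leader, so the closest approach is when both have stopped.
Minimum gap = 24.575 − 12.893 = 11.682 m.

Minimum gap ≈ 11.7 m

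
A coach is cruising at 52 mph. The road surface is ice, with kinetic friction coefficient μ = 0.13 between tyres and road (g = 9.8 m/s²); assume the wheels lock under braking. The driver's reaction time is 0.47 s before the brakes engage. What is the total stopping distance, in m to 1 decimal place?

Total stopping distance ≈ 223.0 m

52 mph × 0.44704 = 23.2461 m/s.
a = μg = 0.13 × 9.8 = 1.274 m/s².
Reaction distance = v·t_r = 23.2461 × 0.47 = 10.926 m.
Braking distance = v²/(2a) = 23.2461² / (2 × 1.274) = 540.381 / 2.548 = 212.080 m.
Total = 10.926 + 212.080 = 223.006 m.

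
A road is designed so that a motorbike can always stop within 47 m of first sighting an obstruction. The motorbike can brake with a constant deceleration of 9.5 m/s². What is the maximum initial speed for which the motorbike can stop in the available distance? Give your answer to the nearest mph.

Maximum speed ≈ 67 mph

v²/(2a) = d ⇒ v = √(2 × 9.500 × 47) = √893.00 = 29.8831 m/s.
29.8831 m/s ÷ 0.44704 = 66.847 mph.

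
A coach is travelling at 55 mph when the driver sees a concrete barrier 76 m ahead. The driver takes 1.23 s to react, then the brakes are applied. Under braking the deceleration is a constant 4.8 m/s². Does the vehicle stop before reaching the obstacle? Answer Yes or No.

No

55 mph × 0.44704 = 24.5872 m/s.
Reaction distance = 24.5872 × 1.23 = 30.242 m.
Braking distance = v²/(2a) = 604.530 / 9.600 = 62.972 m.
Total stopping distance = 30.242 + 62.972 = 93.214 m, vs 76 m available — it cannot stop in time and overshoots by 93.214 − 76 = 17.214 m.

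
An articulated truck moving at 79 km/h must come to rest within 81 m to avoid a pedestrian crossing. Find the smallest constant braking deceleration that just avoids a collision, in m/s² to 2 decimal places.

Required deceleration ≈ 2.97 m/s²

79 km/h ÷ 3.6 = 21.9444 m/s.
v² = 2a·d ⇒ a = v²/(2d) = 21.9444² / (2 × 81.000) = 481.557 / 162.000 = 2.9726 m/s².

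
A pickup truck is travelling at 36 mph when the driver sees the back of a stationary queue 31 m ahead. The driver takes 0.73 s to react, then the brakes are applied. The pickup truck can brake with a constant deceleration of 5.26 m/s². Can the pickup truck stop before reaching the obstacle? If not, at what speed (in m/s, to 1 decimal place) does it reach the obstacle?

36 mph × 0.44704 = 16.0934 m/s.
Reaction distance = 16.0934 × 0.73 = 11.748 m.
Braking distance needed to stop: v²/(2a) = 258.998 / 10.520 = 24.620 m, so total needed = 11.748 + 24.620 = 36.368 m > 31 m — it cannot stop.
Distance remaining when braking begins: 31 − 11.748 = 19.252 m.
v² = v₀² − 2a·d = 258.998 − 2 × 5.260 × 19.252 = 56.467 m²/s².
v = √56.467 = 7.514 m/s.

No — it strikes the obstacle at 7.5 m/s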